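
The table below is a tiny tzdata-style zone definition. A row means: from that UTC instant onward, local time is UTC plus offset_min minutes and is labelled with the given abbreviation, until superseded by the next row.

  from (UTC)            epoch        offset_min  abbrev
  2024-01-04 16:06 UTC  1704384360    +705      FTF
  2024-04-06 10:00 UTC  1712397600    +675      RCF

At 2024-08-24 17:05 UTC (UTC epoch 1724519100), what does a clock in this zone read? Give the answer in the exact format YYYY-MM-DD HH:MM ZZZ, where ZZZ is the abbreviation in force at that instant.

Query: 2024-08-24 17:05 UTC
Rule 2/2 (RCF, +11:15): 2024-04-06 10:00 UTC ≤ query < +∞
17·60 + 5 + 675 = 1700 min
1700 = 1·1440 + 260; 260 = 4·60 + 20 → 04:20, 2024-08-24 + 1 day = 2024-08-25
→ 2024-08-25 04:20 RCF

2024-08-25 04:20 RCF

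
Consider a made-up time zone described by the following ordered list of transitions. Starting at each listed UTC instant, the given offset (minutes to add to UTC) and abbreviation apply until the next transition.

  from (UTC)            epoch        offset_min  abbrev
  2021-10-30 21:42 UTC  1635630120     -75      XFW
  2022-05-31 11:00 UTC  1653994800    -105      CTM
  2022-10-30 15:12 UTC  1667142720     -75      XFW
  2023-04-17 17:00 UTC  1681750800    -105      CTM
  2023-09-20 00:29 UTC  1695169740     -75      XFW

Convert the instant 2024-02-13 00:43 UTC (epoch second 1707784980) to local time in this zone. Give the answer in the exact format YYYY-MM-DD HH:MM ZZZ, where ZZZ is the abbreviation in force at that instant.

2024-02-12 23:28 XFW

Query: 2024-02-13 00:43 UTC
Rule 5/5 (XFW, -01:15): 2023-09-20 00:29 UTC ≤ query < +∞
0·60 + 43 - 75 = -32 min
-32 = -1·1440 + 1408; 1408 = 23·60 + 28 → 23:28, 2024-02-13 - 1 day = 2024-02-12
→ 2024-02-12 23:28 XFW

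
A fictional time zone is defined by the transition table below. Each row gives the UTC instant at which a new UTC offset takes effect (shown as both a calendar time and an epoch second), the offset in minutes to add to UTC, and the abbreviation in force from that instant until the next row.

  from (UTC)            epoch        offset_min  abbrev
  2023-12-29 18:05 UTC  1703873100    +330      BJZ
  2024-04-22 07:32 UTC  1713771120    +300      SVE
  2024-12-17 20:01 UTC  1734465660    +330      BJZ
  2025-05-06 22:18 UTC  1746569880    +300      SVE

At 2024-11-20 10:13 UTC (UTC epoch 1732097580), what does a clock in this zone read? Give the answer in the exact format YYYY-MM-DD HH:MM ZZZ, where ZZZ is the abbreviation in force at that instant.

2024-11-20 15:13 SVE

Query: 2024-11-20 10:13 UTC
Rule 2/4 (SVE, +05:00): 2024-04-22 07:32 UTC ≤ query < 2024-12-17 20:01 UTC
10·60 + 13 + 300 = 913 min
913 = 0·1440 + 913; 913 = 15·60 + 13 → 15:13, same day
→ 2024-11-20 15:13 SVE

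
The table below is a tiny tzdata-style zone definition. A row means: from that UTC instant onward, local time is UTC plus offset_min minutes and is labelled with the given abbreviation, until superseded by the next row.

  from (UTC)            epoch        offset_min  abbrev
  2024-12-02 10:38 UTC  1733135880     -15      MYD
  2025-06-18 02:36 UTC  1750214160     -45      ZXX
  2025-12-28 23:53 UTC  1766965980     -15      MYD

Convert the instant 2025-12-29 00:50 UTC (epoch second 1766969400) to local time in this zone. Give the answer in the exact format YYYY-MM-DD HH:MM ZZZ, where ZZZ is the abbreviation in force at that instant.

2025-12-29 00:35 MYD

Query: 2025-12-29 00:50 UTC
Rule 3/3 (MYD, -00:15): 2025-12-28 23:53 UTC ≤ query < +∞
0·60 + 50 - 15 = 35 min
35 = 0·1440 + 35; 35 = 0·60 + 35 → 00:35, same day
→ 2025-12-29 00:35 MYD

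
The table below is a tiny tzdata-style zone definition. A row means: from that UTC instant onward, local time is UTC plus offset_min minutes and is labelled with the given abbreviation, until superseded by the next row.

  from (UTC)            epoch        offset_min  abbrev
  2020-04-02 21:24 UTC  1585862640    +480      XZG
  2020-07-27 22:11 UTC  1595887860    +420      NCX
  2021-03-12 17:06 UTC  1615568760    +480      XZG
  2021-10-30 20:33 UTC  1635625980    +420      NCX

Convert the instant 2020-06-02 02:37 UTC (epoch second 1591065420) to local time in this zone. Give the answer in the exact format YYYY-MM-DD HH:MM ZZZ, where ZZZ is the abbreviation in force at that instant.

Query: 2020-06-02 02:37 UTC
Rule 1/4 (XZG, +08:00): 2020-04-02 21:24 UTC ≤ query < 2020-07-27 22:11 UTC
2·60 + 37 + 480 = 637 min
637 = 0·1440 + 637; 637 = 10·60 + 37 → 10:37, same day
→ 2020-06-02 10:37 XZG

2020-06-02 10:37 XZG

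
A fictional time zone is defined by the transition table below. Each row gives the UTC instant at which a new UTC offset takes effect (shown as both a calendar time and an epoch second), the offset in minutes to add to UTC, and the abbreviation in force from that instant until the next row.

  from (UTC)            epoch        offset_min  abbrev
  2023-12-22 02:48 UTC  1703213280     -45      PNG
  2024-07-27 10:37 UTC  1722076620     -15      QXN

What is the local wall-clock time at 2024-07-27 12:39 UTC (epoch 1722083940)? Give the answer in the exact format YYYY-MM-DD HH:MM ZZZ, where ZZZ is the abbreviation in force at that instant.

Query: 2024-07-27 12:39 UTC
Rule 2/2 (QXN, -00:15): 2024-07-27 10:37 UTC ≤ query < +∞
12·60 + 39 - 15 = 744 min
744 = 0·1440 + 744; 744 = 12·60 + 24 → 12:24, same day
→ 2024-07-27 12:24 QXN

2024-07-27 12:24 QXN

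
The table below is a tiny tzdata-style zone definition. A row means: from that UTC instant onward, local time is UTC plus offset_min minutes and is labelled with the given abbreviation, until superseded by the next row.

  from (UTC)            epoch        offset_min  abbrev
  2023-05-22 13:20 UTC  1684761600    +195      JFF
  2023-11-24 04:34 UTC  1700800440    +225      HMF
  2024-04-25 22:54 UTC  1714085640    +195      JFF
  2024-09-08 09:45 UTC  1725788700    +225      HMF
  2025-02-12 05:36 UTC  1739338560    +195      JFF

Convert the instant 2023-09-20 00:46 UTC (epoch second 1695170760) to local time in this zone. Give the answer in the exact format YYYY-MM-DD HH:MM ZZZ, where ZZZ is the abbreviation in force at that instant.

2023-09-20 04:01 JFF

Query: 2023-09-20 00:46 UTC
Rule 1/5 (JFF, +03:15): 2023-05-22 13:20 UTC ≤ query < 2023-11-24 04:34 UTC
0·60 + 46 + 195 = 241 min
241 = 0·1440 + 241; 241 = 4·60 + 1 → 04:01, same day
→ 2023-09-20 04:01 JFF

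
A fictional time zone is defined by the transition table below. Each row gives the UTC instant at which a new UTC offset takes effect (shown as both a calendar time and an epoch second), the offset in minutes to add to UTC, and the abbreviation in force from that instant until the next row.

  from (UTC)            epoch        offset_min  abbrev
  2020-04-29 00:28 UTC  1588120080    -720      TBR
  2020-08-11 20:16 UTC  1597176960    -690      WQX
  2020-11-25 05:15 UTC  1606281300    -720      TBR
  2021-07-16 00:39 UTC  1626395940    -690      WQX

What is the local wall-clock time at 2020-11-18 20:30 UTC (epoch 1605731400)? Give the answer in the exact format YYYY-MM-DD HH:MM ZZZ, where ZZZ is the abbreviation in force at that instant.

2020-11-18 09:00 WQX

Query: 2020-11-18 20:30 UTC
Rule 2/4 (WQX, -11:30): 2020-08-11 20:16 UTC ≤ query < 2020-11-25 05:15 UTC
20·60 + 30 - 690 = 540 min
540 = 0·1440 + 540; 540 = 9·60 + 0 → 09:00, same day
→ 2020-11-18 09:00 WQX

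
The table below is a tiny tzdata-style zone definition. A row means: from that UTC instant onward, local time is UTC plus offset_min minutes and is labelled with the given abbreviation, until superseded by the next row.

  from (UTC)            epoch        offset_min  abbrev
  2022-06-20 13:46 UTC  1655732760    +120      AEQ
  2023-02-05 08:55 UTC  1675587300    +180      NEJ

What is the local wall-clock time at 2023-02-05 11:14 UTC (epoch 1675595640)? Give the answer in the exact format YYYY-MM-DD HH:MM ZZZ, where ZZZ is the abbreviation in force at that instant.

2023-02-05 14:14 NEJ

Query: 2023-02-05 11:14 UTC
Rule 2/2 (NEJ, +03:00): 2023-02-05 08:55 UTC ≤ query < +∞
11·60 + 14 + 180 = 854 min
854 = 0·1440 + 854; 854 = 14·60 + 14 → 14:14, same day
→ 2023-02-05 14:14 NEJ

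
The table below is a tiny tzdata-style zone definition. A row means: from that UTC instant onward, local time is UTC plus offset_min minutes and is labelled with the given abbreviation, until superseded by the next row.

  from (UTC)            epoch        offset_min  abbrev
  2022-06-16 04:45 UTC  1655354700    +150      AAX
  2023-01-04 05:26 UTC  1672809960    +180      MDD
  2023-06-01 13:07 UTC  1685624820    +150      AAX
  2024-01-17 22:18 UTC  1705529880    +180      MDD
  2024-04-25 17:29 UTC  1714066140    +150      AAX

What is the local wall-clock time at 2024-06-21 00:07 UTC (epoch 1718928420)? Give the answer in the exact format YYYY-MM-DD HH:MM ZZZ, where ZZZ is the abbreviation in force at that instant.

2024-06-21 02:37 AAX

Query: 2024-06-21 00:07 UTC
Rule 5/5 (AAX, +02:30): 2024-04-25 17:29 UTC ≤ query < +∞
0·60 + 7 + 150 = 157 min
157 = 0·1440 + 157; 157 = 2·60 + 37 → 02:37, same day
→ 2024-06-21 02:37 AAX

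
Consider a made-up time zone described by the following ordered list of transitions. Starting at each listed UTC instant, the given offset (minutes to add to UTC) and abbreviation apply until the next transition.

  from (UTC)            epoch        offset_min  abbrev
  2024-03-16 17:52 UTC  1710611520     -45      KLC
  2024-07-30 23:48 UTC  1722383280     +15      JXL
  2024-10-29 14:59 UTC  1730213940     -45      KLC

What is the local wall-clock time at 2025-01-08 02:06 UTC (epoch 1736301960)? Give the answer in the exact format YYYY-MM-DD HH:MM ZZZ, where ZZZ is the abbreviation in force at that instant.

Query: 2025-01-08 02:06 UTC
Rule 3/3 (KLC, -00:45): 2024-10-29 14:59 UTC ≤ query < +∞
2·60 + 6 - 45 = 81 min
81 = 0·1440 + 81; 81 = 1·60 + 21 → 01:21, same day
→ 2025-01-08 01:21 KLC

2025-01-08 01:21 KLC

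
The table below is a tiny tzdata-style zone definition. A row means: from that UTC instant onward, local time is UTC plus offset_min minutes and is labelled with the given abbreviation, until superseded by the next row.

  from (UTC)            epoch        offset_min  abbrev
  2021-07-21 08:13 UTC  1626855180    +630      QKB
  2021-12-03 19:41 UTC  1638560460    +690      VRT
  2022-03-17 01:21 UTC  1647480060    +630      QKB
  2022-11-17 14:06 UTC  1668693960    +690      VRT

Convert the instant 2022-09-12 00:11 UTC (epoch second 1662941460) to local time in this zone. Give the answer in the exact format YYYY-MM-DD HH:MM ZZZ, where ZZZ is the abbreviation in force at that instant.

Query: 2022-09-12 00:11 UTC
Rule 3/4 (QKB, +10:30): 2022-03-17 01:21 UTC ≤ query < 2022-11-17 14:06 UTC
0·60 + 11 + 630 = 641 min
641 = 0·1440 + 641; 641 = 10·60 + 41 → 10:41, same day
→ 2022-09-12 10:41 QKB

2022-09-12 10:41 QKB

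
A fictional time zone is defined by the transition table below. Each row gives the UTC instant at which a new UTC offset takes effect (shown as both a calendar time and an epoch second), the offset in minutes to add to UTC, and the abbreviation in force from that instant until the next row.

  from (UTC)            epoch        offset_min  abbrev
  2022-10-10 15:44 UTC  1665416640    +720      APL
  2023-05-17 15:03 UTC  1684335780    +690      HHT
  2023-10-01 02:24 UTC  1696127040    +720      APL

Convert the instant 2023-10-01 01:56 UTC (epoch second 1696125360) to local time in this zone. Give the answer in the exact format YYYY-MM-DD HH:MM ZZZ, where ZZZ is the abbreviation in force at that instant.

Query: 2023-10-01 01:56 UTC
Rule 2/3 (HHT, +11:30): 2023-05-17 15:03 UTC ≤ query < 2023-10-01 02:24 UTC
1·60 + 56 + 690 = 806 min
806 = 0·1440 + 806; 806 = 13·60 + 26 → 13:26, same day
→ 2023-10-01 13:26 HHT

2023-10-01 13:26 HHT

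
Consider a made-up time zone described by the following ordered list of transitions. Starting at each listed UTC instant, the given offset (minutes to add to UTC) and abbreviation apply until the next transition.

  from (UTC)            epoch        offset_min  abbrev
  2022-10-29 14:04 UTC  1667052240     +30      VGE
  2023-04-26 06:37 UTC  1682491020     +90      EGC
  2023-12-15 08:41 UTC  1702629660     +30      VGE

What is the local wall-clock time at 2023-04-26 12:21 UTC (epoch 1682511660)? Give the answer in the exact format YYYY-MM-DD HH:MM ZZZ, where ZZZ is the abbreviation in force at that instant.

2023-04-26 13:51 EGC

Query: 2023-04-26 12:21 UTC
Rule 2/3 (EGC, +01:30): 2023-04-26 06:37 UTC ≤ query < 2023-12-15 08:41 UTC
12·60 + 21 + 90 = 831 min
831 = 0·1440 + 831; 831 = 13·60 + 51 → 13:51, same day
→ 2023-04-26 13:51 EGC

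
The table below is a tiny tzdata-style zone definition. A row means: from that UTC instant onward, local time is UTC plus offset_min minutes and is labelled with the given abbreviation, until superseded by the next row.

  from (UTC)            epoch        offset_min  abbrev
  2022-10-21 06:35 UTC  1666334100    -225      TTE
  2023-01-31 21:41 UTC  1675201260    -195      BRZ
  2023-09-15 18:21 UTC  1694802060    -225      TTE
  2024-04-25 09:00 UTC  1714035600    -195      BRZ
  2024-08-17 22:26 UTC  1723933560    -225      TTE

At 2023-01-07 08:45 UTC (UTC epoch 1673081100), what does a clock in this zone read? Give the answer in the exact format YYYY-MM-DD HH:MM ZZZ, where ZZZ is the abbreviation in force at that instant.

2023-01-07 05:00 TTE

Query: 2023-01-07 08:45 UTC
Rule 1/5 (TTE, -03:45): 2022-10-21 06:35 UTC ≤ query < 2023-01-31 21:41 UTC
8·60 + 45 - 225 = 300 min
300 = 0·1440 + 300; 300 = 5·60 + 0 → 05:00, same day
→ 2023-01-07 05:00 TTE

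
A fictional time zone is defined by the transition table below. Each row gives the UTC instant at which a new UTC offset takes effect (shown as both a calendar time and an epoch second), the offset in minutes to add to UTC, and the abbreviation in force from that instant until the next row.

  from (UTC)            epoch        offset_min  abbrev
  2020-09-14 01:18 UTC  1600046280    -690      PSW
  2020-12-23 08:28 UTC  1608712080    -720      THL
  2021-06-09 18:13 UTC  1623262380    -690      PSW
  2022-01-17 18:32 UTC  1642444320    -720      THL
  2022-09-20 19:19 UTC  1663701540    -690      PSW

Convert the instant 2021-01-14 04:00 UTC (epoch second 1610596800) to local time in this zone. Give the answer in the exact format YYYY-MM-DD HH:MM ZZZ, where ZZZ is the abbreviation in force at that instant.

Query: 2021-01-14 04:00 UTC
Rule 2/5 (THL, -12:00): 2020-12-23 08:28 UTC ≤ query < 2021-06-09 18:13 UTC
4·60 + 0 - 720 = -480 min
-480 = -1·1440 + 960; 960 = 16·60 + 0 → 16:00, 2021-01-14 - 1 day = 2021-01-13
→ 2021-01-13 16:00 THL

2021-01-13 16:00 THL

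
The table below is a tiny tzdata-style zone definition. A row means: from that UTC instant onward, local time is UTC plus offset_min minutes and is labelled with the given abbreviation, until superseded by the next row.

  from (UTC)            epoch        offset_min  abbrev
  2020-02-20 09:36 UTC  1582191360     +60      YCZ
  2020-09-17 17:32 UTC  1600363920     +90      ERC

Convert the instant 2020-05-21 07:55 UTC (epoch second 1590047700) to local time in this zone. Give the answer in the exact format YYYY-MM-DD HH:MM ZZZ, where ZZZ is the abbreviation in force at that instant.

Query: 2020-05-21 07:55 UTC
Rule 1/2 (YCZ, +01:00): 2020-02-20 09:36 UTC ≤ query < 2020-09-17 17:32 UTC
7·60 + 55 + 60 = 535 min
535 = 0·1440 + 535; 535 = 8·60 + 55 → 08:55, same day
→ 2020-05-21 08:55 YCZ

2020-05-21 08:55 YCZ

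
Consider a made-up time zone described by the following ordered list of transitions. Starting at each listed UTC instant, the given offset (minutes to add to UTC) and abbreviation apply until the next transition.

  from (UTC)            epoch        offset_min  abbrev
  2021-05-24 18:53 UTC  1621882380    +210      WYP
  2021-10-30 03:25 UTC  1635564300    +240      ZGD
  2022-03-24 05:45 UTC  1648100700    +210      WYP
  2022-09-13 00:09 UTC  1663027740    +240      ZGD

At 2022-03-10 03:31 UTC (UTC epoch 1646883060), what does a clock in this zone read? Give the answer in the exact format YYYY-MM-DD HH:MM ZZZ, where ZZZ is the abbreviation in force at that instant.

2022-03-10 07:31 ZGD

Query: 2022-03-10 03:31 UTC
Rule 2/4 (ZGD, +04:00): 2021-10-30 03:25 UTC ≤ query < 2022-03-24 05:45 UTC
3·60 + 31 + 240 = 451 min
451 = 0·1440 + 451; 451 = 7·60 + 31 → 07:31, same day
→ 2022-03-10 07:31 ZGD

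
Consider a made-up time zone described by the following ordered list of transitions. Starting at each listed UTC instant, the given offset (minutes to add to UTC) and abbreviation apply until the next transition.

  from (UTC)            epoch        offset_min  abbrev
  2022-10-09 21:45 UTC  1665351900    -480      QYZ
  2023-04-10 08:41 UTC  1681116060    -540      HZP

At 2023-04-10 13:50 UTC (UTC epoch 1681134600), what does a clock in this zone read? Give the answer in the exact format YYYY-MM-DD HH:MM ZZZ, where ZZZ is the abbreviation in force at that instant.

Query: 2023-04-10 13:50 UTC
Rule 2/2 (HZP, -09:00): 2023-04-10 08:41 UTC ≤ query < +∞
13·60 + 50 - 540 = 290 min
290 = 0·1440 + 290; 290 = 4·60 + 50 → 04:50, same day
→ 2023-04-10 04:50 HZP

2023-04-10 04:50 HZP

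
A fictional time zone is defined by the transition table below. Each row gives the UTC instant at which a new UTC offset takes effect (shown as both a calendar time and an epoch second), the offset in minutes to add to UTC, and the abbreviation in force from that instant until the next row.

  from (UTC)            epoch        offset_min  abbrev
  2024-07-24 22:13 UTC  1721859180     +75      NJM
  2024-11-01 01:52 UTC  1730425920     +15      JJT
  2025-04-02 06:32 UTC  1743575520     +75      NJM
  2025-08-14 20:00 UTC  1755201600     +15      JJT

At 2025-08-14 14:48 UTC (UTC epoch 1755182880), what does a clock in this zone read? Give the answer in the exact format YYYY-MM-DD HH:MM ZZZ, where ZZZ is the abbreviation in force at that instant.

2025-08-14 16:03 NJM

Query: 2025-08-14 14:48 UTC
Rule 3/4 (NJM, +01:15): 2025-04-02 06:32 UTC ≤ query < 2025-08-14 20:00 UTC
14·60 + 48 + 75 = 963 min
963 = 0·1440 + 963; 963 = 16·60 + 3 → 16:03, same day
→ 2025-08-14 16:03 NJM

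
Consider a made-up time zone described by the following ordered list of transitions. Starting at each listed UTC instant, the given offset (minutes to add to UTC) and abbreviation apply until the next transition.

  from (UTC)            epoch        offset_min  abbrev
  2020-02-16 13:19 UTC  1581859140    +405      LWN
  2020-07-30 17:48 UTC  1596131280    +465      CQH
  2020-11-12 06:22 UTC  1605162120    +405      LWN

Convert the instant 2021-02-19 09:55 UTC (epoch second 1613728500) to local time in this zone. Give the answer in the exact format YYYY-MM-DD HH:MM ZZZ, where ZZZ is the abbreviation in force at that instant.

2021-02-19 16:40 LWN

Query: 2021-02-19 09:55 UTC
Rule 3/3 (LWN, +06:45): 2020-11-12 06:22 UTC ≤ query < +∞
9·60 + 55 + 405 = 1000 min
1000 = 0·1440 + 1000; 1000 = 16·60 + 40 → 16:40, same day
→ 2021-02-19 16:40 LWN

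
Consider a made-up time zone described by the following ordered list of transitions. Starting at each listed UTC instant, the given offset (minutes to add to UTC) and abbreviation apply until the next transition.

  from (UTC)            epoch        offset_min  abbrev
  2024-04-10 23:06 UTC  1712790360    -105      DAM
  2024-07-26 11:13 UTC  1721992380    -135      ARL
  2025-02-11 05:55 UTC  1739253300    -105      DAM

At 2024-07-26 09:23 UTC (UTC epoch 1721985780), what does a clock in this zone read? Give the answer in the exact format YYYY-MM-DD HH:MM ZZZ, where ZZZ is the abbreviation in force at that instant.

2024-07-26 07:38 DAM

Query: 2024-07-26 09:23 UTC
Rule 1/3 (DAM, -01:45): 2024-04-10 23:06 UTC ≤ query < 2024-07-26 11:13 UTC
9·60 + 23 - 105 = 458 min
458 = 0·1440 + 458; 458 = 7·60 + 38 → 07:38, same day
→ 2024-07-26 07:38 DAM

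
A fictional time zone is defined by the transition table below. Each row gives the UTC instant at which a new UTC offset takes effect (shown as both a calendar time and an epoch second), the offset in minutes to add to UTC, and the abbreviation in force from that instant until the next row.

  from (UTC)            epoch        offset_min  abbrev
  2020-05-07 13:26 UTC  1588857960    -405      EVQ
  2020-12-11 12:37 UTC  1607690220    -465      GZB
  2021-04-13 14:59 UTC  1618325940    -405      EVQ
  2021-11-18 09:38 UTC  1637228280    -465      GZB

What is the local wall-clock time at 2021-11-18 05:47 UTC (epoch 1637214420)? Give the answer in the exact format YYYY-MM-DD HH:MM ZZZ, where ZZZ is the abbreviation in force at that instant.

Query: 2021-11-18 05:47 UTC
Rule 3/4 (EVQ, -06:45): 2021-04-13 14:59 UTC ≤ query < 2021-11-18 09:38 UTC
5·60 + 47 - 405 = -58 min
-58 = -1·1440 + 1382; 1382 = 23·60 + 2 → 23:02, 2021-11-18 - 1 day = 2021-11-17
→ 2021-11-17 23:02 EVQ

2021-11-17 23:02 EVQ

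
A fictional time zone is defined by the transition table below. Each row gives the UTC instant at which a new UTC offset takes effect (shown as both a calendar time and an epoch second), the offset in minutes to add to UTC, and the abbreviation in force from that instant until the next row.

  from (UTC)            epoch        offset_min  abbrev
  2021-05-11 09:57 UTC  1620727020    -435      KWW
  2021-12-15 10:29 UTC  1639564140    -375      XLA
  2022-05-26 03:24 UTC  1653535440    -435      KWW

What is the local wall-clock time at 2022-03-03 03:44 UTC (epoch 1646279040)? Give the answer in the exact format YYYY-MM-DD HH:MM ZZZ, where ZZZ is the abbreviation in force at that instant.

2022-03-02 21:29 XLA

Query: 2022-03-03 03:44 UTC
Rule 2/3 (XLA, -06:15): 2021-12-15 10:29 UTC ≤ query < 2022-05-26 03:24 UTC
3·60 + 44 - 375 = -151 min
-151 = -1·1440 + 1289; 1289 = 21·60 + 29 → 21:29, 2022-03-03 - 1 day = 2022-03-02
→ 2022-03-02 21:29 XLA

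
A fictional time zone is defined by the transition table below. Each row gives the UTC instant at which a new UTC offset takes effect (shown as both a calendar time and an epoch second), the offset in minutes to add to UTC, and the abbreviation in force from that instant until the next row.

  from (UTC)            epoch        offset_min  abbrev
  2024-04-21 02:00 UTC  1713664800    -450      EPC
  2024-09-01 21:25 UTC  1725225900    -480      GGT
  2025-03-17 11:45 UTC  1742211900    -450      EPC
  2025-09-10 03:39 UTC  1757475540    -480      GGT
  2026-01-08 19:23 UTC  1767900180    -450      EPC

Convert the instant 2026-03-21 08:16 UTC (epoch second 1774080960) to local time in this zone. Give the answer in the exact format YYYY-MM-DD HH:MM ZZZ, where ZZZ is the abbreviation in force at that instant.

Query: 2026-03-21 08:16 UTC
Rule 5/5 (EPC, -07:30): 2026-01-08 19:23 UTC ≤ query < +∞
8·60 + 16 - 450 = 46 min
46 = 0·1440 + 46; 46 = 0·60 + 46 → 00:46, same day
→ 2026-03-21 00:46 EPC

2026-03-21 00:46 EPC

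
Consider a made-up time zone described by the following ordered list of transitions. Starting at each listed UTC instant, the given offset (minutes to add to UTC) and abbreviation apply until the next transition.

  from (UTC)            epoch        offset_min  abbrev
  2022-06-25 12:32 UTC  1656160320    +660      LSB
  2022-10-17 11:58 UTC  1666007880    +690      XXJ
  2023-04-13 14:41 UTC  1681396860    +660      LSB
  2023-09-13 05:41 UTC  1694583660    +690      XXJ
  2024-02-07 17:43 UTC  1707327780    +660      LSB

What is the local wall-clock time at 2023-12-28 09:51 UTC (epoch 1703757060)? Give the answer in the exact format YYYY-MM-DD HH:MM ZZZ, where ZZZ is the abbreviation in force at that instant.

Query: 2023-12-28 09:51 UTC
Rule 4/5 (XXJ, +11:30): 2023-09-13 05:41 UTC ≤ query < 2024-02-07 17:43 UTC
9·60 + 51 + 690 = 1281 min
1281 = 0·1440 + 1281; 1281 = 21·60 + 21 → 21:21, same day
→ 2023-12-28 21:21 XXJ

2023-12-28 21:21 XXJ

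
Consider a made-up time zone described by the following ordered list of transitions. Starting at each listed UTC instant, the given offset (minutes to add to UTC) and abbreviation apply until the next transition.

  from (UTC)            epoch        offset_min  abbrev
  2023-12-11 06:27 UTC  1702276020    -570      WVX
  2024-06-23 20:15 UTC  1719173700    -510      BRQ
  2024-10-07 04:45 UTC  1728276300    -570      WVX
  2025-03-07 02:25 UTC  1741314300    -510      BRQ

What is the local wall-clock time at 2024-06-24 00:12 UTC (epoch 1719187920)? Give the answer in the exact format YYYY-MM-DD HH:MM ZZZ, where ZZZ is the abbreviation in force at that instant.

Query: 2024-06-24 00:12 UTC
Rule 2/4 (BRQ, -08:30): 2024-06-23 20:15 UTC ≤ query < 2024-10-07 04:45 UTC
0·60 + 12 - 510 = -498 min
-498 = -1·1440 + 942; 942 = 15·60 + 42 → 15:42, 2024-06-24 - 1 day = 2024-06-23
→ 2024-06-23 15:42 BRQ

2024-06-23 15:42 BRQ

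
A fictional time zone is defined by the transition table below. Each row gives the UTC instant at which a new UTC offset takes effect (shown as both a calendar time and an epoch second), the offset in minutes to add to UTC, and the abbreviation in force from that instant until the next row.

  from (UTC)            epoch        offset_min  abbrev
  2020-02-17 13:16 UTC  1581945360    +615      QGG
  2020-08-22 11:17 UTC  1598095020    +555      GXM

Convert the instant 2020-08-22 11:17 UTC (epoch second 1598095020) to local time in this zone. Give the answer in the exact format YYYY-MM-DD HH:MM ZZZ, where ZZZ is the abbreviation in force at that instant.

2020-08-22 20:32 GXM

Query: 2020-08-22 11:17 UTC
Rule 2/2 (GXM, +09:15): 2020-08-22 11:17 UTC ≤ query < +∞
11·60 + 17 + 555 = 1232 min
1232 = 0·1440 + 1232; 1232 = 20·60 + 32 → 20:32, same day
→ 2020-08-22 20:32 GXM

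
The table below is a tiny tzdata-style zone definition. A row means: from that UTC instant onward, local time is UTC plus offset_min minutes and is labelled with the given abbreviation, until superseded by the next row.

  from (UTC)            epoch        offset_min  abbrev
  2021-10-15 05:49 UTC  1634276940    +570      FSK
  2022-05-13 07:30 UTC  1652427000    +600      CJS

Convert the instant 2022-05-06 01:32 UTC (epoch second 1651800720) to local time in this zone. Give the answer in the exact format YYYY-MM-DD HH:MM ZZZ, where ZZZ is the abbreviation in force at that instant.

2022-05-06 11:02 FSK

Query: 2022-05-06 01:32 UTC
Rule 1/2 (FSK, +09:30): 2021-10-15 05:49 UTC ≤ query < 2022-05-13 07:30 UTC
1·60 + 32 + 570 = 662 min
662 = 0·1440 + 662; 662 = 11·60 + 2 → 11:02, same day
→ 2022-05-06 11:02 FSK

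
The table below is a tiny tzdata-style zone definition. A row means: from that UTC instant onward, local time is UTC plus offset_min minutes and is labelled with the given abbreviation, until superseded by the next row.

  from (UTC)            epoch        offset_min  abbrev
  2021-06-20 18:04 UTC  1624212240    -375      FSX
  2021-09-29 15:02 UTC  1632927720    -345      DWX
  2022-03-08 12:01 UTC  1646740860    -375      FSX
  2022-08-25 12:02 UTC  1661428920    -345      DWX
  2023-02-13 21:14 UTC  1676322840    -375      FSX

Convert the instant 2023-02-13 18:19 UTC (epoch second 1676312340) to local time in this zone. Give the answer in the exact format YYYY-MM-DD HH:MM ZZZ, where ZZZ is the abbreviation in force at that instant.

Query: 2023-02-13 18:19 UTC
Rule 4/5 (DWX, -05:45): 2022-08-25 12:02 UTC ≤ query < 2023-02-13 21:14 UTC
18·60 + 19 - 345 = 754 min
754 = 0·1440 + 754; 754 = 12·60 + 34 → 12:34, same day
→ 2023-02-13 12:34 DWX

2023-02-13 12:34 DWX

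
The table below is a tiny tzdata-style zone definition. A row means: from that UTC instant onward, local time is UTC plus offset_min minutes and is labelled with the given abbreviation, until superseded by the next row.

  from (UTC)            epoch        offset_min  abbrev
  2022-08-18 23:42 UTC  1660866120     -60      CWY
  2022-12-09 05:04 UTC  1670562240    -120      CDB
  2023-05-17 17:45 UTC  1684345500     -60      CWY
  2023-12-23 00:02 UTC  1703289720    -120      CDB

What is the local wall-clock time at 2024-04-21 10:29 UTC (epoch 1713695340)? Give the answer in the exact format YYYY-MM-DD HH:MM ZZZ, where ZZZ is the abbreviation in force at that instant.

Query: 2024-04-21 10:29 UTC
Rule 4/4 (CDB, -02:00): 2023-12-23 00:02 UTC ≤ query < +∞
10·60 + 29 - 120 = 509 min
509 = 0·1440 + 509; 509 = 8·60 + 29 → 08:29, same day
→ 2024-04-21 08:29 CDB

2024-04-21 08:29 CDB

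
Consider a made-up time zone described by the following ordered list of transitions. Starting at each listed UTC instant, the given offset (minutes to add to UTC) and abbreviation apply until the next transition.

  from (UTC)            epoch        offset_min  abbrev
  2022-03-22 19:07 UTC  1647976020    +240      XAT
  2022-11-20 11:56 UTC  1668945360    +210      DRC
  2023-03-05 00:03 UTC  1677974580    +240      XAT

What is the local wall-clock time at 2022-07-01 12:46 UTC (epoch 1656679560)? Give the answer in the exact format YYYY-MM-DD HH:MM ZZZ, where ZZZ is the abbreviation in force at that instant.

Query: 2022-07-01 12:46 UTC
Rule 1/3 (XAT, +04:00): 2022-03-22 19:07 UTC ≤ query < 2022-11-20 11:56 UTC
12·60 + 46 + 240 = 1006 min
1006 = 0·1440 + 1006; 1006 = 16·60 + 46 → 16:46, same day
→ 2022-07-01 16:46 XAT

2022-07-01 16:46 XAT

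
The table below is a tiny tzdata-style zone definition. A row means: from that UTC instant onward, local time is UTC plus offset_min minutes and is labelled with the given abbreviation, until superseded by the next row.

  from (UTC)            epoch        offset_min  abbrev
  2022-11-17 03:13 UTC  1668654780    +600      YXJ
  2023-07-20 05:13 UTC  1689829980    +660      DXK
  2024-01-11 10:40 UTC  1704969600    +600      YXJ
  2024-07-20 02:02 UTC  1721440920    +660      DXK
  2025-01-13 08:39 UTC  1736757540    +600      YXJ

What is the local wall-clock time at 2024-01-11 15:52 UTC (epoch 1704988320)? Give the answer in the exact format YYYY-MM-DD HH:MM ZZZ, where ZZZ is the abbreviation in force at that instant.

2024-01-12 01:52 YXJ

Query: 2024-01-11 15:52 UTC
Rule 3/5 (YXJ, +10:00): 2024-01-11 10:40 UTC ≤ query < 2024-07-20 02:02 UTC
15·60 + 52 + 600 = 1552 min
1552 = 1·1440 + 112; 112 = 1·60 + 52 → 01:52, 2024-01-11 + 1 day = 2024-01-12
→ 2024-01-12 01:52 YXJ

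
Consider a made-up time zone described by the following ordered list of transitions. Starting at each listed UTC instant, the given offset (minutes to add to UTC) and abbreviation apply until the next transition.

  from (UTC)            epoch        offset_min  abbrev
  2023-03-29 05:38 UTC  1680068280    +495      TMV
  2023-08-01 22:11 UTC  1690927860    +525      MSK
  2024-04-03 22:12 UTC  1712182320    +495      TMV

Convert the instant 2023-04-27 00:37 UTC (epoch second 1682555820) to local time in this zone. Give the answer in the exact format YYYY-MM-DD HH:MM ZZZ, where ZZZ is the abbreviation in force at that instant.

2023-04-27 08:52 TMV

Query: 2023-04-27 00:37 UTC
Rule 1/3 (TMV, +08:15): 2023-03-29 05:38 UTC ≤ query < 2023-08-01 22:11 UTC
0·60 + 37 + 495 = 532 min
532 = 0·1440 + 532; 532 = 8·60 + 52 → 08:52, same day
→ 2023-04-27 08:52 TMV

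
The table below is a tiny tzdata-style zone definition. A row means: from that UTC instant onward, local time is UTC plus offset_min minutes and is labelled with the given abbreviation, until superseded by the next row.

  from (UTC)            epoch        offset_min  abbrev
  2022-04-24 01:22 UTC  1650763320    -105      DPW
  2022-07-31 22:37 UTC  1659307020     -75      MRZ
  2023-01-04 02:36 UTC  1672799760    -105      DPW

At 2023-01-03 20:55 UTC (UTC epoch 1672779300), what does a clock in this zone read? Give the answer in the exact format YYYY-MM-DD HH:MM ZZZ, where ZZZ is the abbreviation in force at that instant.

Query: 2023-01-03 20:55 UTC
Rule 2/3 (MRZ, -01:15): 2022-07-31 22:37 UTC ≤ query < 2023-01-04 02:36 UTC
20·60 + 55 - 75 = 1180 min
1180 = 0·1440 + 1180; 1180 = 19·60 + 40 → 19:40, same day
→ 2023-01-03 19:40 MRZ

2023-01-03 19:40 MRZ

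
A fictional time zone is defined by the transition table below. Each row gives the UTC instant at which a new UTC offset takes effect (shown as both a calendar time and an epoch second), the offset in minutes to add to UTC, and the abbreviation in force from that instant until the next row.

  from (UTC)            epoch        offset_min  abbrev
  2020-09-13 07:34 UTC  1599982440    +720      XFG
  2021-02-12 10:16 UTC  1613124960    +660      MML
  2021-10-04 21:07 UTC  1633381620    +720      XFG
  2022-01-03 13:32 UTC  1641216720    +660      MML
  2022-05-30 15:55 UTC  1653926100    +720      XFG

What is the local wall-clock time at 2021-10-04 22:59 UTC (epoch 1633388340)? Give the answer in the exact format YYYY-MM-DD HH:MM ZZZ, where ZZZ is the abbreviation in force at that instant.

2021-10-05 10:59 XFG

Query: 2021-10-04 22:59 UTC
Rule 3/5 (XFG, +12:00): 2021-10-04 21:07 UTC ≤ query < 2022-01-03 13:32 UTC
22·60 + 59 + 720 = 2099 min
2099 = 1·1440 + 659; 659 = 10·60 + 59 → 10:59, 2021-10-04 + 1 day = 2021-10-05
→ 2021-10-05 10:59 XFG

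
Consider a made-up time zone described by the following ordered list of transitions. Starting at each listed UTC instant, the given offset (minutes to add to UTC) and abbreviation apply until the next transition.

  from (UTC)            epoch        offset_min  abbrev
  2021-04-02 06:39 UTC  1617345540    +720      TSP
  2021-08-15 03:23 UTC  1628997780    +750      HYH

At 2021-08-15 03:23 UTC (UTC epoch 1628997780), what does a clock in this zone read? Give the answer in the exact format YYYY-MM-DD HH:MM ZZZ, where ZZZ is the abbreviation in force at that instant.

2021-08-15 15:53 HYH

Query: 2021-08-15 03:23 UTC
Rule 2/2 (HYH, +12:30): 2021-08-15 03:23 UTC ≤ query < +∞
3·60 + 23 + 750 = 953 min
953 = 0·1440 + 953; 953 = 15·60 + 53 → 15:53, same day
→ 2021-08-15 15:53 HYH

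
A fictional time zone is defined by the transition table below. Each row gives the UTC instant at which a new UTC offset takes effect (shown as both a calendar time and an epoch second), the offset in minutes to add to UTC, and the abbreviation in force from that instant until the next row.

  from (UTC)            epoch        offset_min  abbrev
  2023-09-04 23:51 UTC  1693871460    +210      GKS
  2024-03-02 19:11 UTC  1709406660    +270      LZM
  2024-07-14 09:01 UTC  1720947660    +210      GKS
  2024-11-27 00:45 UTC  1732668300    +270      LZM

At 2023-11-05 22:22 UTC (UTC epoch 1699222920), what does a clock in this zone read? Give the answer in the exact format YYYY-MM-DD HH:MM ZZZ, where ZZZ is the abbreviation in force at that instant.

Query: 2023-11-05 22:22 UTC
Rule 1/4 (GKS, +03:30): 2023-09-04 23:51 UTC ≤ query < 2024-03-02 19:11 UTC
22·60 + 22 + 210 = 1552 min
1552 = 1·1440 + 112; 112 = 1·60 + 52 → 01:52, 2023-11-05 + 1 day = 2023-11-06
→ 2023-11-06 01:52 GKS

2023-11-06 01:52 GKS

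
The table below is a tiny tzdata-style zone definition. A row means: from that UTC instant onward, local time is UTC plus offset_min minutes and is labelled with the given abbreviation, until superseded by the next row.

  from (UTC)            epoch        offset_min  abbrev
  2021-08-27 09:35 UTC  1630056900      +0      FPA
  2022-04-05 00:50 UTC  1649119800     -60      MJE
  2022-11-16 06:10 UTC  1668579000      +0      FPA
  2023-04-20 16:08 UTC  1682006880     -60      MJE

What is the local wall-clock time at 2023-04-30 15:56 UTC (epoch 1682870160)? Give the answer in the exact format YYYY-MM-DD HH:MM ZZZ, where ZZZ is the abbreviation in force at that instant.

2023-04-30 14:56 MJE

Query: 2023-04-30 15:56 UTC
Rule 4/4 (MJE, -01:00): 2023-04-20 16:08 UTC ≤ query < +∞
15·60 + 56 - 60 = 896 min
896 = 0·1440 + 896; 896 = 14·60 + 56 → 14:56, same day
→ 2023-04-30 14:56 MJE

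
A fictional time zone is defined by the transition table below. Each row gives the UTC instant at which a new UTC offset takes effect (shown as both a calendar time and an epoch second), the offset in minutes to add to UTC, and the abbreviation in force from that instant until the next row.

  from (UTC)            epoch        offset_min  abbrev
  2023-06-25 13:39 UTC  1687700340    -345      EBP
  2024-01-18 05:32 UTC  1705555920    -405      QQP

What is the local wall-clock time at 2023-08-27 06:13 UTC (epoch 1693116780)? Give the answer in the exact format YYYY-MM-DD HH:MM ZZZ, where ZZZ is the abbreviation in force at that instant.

Query: 2023-08-27 06:13 UTC
Rule 1/2 (EBP, -05:45): 2023-06-25 13:39 UTC ≤ query < 2024-01-18 05:32 UTC
6·60 + 13 - 345 = 28 min
28 = 0·1440 + 28; 28 = 0·60 + 28 → 00:28, same day
→ 2023-08-27 00:28 EBP

2023-08-27 00:28 EBP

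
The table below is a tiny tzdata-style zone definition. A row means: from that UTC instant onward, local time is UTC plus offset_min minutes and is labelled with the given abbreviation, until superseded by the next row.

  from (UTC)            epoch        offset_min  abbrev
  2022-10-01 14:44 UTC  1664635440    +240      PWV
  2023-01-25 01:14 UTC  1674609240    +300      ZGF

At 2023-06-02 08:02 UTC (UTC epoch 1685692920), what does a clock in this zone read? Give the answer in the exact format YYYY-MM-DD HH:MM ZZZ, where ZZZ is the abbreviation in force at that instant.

2023-06-02 13:02 ZGF

Query: 2023-06-02 08:02 UTC
Rule 2/2 (ZGF, +05:00): 2023-01-25 01:14 UTC ≤ query < +∞
8·60 + 2 + 300 = 782 min
782 = 0·1440 + 782; 782 = 13·60 + 2 → 13:02, same day
→ 2023-06-02 13:02 ZGF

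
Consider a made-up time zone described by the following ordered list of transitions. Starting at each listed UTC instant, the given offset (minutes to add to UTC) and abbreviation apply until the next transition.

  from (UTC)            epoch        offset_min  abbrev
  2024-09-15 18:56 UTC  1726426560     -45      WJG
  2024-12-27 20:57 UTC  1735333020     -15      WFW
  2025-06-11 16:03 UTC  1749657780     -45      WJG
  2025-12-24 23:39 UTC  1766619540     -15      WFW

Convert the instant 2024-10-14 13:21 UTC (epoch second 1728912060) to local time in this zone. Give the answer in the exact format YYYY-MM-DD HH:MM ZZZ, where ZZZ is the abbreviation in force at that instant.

Query: 2024-10-14 13:21 UTC
Rule 1/4 (WJG, -00:45): 2024-09-15 18:56 UTC ≤ query < 2024-12-27 20:57 UTC
13·60 + 21 - 45 = 756 min
756 = 0·1440 + 756; 756 = 12·60 + 36 → 12:36, same day
→ 2024-10-14 12:36 WJG

2024-10-14 12:36 WJG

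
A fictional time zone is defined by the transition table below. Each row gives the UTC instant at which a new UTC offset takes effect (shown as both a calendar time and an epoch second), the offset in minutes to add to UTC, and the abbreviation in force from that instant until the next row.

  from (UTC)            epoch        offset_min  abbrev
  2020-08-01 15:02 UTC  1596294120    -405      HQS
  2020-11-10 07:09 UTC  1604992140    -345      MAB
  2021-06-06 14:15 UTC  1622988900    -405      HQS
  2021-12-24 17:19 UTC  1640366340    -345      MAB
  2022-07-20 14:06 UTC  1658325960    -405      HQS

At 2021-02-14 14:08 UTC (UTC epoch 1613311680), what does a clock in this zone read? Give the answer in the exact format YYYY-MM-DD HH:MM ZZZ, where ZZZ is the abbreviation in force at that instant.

2021-02-14 08:23 MAB

Query: 2021-02-14 14:08 UTC
Rule 2/5 (MAB, -05:45): 2020-11-10 07:09 UTC ≤ query < 2021-06-06 14:15 UTC
14·60 + 8 - 345 = 503 min
503 = 0·1440 + 503; 503 = 8·60 + 23 → 08:23, same day
→ 2021-02-14 08:23 MAB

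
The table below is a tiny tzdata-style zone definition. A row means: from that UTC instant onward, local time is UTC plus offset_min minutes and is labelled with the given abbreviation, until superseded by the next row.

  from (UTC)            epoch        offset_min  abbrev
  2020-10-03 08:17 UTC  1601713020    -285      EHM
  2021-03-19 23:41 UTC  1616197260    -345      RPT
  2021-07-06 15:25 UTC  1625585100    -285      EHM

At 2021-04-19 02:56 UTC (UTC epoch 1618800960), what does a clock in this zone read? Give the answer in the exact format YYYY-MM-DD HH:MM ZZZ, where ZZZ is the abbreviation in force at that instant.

2021-04-18 21:11 RPT

Query: 2021-04-19 02:56 UTC
Rule 2/3 (RPT, -05:45): 2021-03-19 23:41 UTC ≤ query < 2021-07-06 15:25 UTC
2·60 + 56 - 345 = -169 min
-169 = -1·1440 + 1271; 1271 = 21·60 + 11 → 21:11, 2021-04-19 - 1 day = 2021-04-18
→ 2021-04-18 21:11 RPT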